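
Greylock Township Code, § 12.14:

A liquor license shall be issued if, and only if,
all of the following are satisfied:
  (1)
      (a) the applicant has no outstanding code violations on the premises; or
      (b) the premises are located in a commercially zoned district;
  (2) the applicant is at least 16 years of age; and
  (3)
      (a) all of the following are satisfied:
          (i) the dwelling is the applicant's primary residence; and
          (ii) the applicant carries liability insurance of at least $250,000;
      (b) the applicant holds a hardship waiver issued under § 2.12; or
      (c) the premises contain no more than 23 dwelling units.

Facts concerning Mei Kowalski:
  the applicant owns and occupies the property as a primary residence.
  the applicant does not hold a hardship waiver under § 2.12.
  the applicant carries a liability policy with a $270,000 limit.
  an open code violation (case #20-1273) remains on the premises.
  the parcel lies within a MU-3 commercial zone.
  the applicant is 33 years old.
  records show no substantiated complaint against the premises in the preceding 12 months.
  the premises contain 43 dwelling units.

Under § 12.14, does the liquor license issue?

Yes — granted.

(a) no code violations — not met.
(b) commercially zoned — satisfied.
(1): F OR T → true.
(2) age ≥ 16 — satisfied.
(i) primary residence — met.
(ii) insurance ≥ $250,000 — met.
So (a) is satisfied (T AND T).
(b) hardship waiver — not satisfied.
(c) ≤ 23 units — not met.
(3) = T OR F OR F = true.
So Overall is satisfied (T AND T AND T).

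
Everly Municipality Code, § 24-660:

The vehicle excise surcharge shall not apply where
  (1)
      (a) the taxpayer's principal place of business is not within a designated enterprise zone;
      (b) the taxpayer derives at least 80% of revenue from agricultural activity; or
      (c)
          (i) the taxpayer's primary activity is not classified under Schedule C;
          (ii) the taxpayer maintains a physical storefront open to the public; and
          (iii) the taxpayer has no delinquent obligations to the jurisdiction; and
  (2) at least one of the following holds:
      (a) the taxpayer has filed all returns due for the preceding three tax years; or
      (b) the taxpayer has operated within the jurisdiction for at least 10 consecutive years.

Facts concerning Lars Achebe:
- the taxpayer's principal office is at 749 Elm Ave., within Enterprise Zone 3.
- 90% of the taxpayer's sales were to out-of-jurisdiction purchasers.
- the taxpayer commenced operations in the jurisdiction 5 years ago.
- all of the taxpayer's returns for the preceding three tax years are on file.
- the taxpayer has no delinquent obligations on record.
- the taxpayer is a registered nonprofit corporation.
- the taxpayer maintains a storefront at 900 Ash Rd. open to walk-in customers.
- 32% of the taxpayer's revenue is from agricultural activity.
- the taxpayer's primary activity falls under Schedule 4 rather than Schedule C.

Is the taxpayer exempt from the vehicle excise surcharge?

(a) not (in enterprise zone) — fails.
(b) ≥80% agricultural — fails.
(i) not (Schedule C activity) — met.
(ii) has storefront — holds.
(iii) no delinquency — holds.
(c) = T AND T AND T = true.
(1): F OR F OR T → true.
(a) returns current — holds.
(b) ≥ 10 yrs in jurisdiction — not met.
(2) = T OR F = true.
So Overall is satisfied (T AND T).

Yes — exempt.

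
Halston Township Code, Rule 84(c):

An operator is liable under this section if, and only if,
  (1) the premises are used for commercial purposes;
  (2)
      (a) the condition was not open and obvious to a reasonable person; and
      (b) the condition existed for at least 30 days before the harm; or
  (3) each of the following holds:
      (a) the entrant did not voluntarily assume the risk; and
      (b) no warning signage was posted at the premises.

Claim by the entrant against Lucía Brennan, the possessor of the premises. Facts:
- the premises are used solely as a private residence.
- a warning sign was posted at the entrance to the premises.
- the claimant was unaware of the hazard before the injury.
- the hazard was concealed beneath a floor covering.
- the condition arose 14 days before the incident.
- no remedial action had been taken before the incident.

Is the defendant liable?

(1) commercial use — not satisfied.
(a) not open/obvious — holds.
(b) condition ≥30 days old — not satisfied.
(2) = T AND F = false.
(a) no assumed risk — satisfied.
(b) no signage posted — not satisfied.
So (3) is not satisfied (T AND F).
So Overall is not satisfied (F OR F OR F).

No — not liable.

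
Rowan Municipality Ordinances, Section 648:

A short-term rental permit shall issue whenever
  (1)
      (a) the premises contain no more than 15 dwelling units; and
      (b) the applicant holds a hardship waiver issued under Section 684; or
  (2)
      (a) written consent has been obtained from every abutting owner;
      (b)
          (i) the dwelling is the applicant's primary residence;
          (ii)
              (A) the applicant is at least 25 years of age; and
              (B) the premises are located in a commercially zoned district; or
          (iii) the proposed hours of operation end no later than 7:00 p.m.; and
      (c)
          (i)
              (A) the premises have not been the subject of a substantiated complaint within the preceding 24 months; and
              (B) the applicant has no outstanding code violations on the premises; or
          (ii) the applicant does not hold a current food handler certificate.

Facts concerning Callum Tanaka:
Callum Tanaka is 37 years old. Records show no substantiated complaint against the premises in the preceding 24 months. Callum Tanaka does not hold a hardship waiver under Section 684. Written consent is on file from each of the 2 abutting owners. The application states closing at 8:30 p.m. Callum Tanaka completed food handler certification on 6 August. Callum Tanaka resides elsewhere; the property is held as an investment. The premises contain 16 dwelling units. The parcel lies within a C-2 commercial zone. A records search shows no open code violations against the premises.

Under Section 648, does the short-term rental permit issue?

(a) ≤ 15 units — fails.
(b) hardship waiver — not met.
(1) = F AND F = false.
(a) all abutters consent — met.
(i) primary residence — fails.
(A) age ≥ 25 — holds.
(B) commercially zoned — satisfied.
(ii): T AND T → true.
(iii) closes by 7 p.m. — not met.
(b) = F OR T OR F = true.
(A) no complaint in 24 mo. — satisfied.
(B) no code violations — met.
(i) = T AND T = true.
(ii) not (food handler cert.) — not met.
(c): T OR F → true.
(2) = T AND T AND T = true.
Overall: F OR T → true.

Yes — granted.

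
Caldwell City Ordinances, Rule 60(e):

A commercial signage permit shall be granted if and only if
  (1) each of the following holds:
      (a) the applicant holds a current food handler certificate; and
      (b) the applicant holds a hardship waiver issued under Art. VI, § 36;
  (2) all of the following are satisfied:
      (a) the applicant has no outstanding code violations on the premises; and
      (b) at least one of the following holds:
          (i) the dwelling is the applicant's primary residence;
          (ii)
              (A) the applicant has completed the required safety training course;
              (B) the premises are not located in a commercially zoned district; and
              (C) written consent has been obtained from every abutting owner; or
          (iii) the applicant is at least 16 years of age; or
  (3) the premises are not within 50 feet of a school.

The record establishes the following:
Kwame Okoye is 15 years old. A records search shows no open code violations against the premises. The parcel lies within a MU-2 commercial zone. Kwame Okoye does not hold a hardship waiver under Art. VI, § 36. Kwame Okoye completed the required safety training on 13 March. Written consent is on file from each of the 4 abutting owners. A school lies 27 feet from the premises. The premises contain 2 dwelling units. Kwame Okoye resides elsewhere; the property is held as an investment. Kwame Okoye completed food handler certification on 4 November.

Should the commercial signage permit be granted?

No — denied.

(a) food handler cert. — satisfied.
(b) hardship waiver — fails.
(1): T AND F → false.
(a) no code violations — satisfied.
(i) primary residence — not satisfied.
(A) safety training — met.
(B) not (commercially zoned) — not satisfied.
(C) all abutters consent — satisfied.
(ii) = T AND F AND T = false.
(iii) age ≥ 16 — not satisfied.
(b): F OR F OR F → false.
(2) = T AND F = false.
(3) ≥50 ft from school — not met.
Overall: F OR F OR F → false.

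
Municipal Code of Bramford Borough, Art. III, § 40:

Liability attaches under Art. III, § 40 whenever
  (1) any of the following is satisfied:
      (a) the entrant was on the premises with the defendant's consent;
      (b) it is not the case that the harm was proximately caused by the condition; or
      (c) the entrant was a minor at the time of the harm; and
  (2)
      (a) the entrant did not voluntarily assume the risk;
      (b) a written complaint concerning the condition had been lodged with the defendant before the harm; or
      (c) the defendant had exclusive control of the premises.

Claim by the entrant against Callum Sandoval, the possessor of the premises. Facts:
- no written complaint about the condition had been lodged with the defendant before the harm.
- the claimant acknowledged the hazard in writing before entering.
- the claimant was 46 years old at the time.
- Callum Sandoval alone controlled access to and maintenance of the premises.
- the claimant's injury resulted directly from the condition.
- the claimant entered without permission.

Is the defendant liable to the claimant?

No — not liable.

(a) consent to enter — not met.
(b) not (proximate cause) — fails.
(c) entrant a minor — fails.
(1): F OR F OR F → false.
(a) no assumed risk — not met.
(b) complaint lodged — fails.
(c) exclusive control — holds.
So (2) is satisfied (F OR F OR T).
Overall = F AND T = false.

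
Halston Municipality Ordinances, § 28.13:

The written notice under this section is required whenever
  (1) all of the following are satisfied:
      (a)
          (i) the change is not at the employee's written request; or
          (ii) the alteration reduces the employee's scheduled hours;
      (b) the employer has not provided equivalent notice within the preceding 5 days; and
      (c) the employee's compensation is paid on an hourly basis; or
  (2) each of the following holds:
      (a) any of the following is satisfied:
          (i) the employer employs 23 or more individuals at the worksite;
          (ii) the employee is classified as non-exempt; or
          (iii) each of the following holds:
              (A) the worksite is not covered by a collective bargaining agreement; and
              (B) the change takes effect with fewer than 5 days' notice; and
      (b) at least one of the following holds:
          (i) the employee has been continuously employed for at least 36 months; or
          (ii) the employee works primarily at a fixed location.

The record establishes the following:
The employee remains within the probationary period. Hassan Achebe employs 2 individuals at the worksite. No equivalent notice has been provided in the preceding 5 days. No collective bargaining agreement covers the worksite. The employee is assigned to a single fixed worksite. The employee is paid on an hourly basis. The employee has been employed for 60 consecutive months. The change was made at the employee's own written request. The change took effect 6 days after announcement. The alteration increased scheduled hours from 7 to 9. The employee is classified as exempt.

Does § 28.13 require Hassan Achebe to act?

No — not required.

(i) not employee-requested — not met.
(ii) hours reduced — not satisfied.
So (a) is not satisfied (F OR F).
(b) no recent notice — satisfied.
(c) hourly-paid — holds.
So (1) is not satisfied (F AND T AND T).
(i) ≥ 23 at site — not met.
(ii) non-exempt — not satisfied.
(A) no CBA — holds.
(B) < 5 days' notice — fails.
So (iii) is not satisfied (T AND F).
(a): F OR F OR F → false.
(i) tenure ≥ 36 mo. — satisfied.
(ii) fixed location — satisfied.
(b): T OR T → true.
(2): F AND T → false.
Overall = F OR F = false.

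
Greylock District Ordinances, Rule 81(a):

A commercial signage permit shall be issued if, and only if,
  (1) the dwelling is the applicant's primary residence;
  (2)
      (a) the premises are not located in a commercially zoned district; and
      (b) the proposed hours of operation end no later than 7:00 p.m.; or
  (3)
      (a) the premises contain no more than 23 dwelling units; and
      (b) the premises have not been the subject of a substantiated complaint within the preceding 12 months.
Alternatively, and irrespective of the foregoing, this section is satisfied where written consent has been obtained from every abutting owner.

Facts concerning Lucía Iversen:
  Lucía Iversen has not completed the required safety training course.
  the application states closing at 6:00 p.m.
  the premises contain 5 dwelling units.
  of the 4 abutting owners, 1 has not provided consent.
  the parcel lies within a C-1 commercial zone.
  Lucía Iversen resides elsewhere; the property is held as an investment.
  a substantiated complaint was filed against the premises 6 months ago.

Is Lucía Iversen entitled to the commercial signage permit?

(1) primary residence — fails.
(a) not (commercially zoned) — fails.
(b) closes by 7 p.m. — satisfied.
So (2) is not satisfied (F AND T).
(a) ≤ 23 units — satisfied.
(b) no complaint in 12 mo. — not met.
(3): T AND F → false.
Overall = F OR F OR F = false.
Exception (all abutters consent) — not satisfied.
Result: main false OR exception false → false.

No — denied.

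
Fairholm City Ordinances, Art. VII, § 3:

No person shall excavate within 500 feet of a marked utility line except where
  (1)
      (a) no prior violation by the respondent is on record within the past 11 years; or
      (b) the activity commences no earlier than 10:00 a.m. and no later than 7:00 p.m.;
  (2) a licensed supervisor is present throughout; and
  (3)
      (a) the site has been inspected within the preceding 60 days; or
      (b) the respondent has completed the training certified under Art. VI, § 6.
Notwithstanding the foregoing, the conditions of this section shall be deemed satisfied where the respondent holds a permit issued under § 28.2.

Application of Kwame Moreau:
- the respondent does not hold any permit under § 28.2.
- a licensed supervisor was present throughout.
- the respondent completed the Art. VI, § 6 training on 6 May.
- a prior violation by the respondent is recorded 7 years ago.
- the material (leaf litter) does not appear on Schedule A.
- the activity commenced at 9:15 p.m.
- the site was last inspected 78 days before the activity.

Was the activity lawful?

(a) no prior violation — not satisfied.
(b) start within hours — not met.
(1): F OR F → false.
(2) supervisor present — met.
(a) site inspected — not met.
(b) training certified — met.
(3) = F OR T = true.
Overall: F AND T AND T → false.
Exception (holds permit) — not satisfied.
Result: main false OR exception false → false.

No — unlawful.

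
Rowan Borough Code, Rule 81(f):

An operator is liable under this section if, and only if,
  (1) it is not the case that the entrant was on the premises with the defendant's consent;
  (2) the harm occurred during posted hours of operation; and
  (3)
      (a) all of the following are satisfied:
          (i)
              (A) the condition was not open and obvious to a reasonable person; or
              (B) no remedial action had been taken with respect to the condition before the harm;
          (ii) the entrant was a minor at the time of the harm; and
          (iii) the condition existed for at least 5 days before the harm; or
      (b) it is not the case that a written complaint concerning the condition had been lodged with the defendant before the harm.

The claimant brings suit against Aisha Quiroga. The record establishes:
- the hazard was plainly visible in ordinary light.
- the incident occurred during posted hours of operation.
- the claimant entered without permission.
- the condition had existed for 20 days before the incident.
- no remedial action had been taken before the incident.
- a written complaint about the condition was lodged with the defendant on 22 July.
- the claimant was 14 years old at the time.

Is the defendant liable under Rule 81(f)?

(1) not (consent to enter) — met.
(2) during posted hours — satisfied.
(A) not open/obvious — fails.
(B) no remedial action — met.
So (i) is satisfied (F OR T).
(ii) entrant a minor — satisfied.
(iii) condition ≥5 days old — holds.
(a): T AND T AND T → true.
(b) not (complaint lodged) — fails.
(3): T OR F → true.
So Overall is satisfied (T AND T AND T).

Yes — liable.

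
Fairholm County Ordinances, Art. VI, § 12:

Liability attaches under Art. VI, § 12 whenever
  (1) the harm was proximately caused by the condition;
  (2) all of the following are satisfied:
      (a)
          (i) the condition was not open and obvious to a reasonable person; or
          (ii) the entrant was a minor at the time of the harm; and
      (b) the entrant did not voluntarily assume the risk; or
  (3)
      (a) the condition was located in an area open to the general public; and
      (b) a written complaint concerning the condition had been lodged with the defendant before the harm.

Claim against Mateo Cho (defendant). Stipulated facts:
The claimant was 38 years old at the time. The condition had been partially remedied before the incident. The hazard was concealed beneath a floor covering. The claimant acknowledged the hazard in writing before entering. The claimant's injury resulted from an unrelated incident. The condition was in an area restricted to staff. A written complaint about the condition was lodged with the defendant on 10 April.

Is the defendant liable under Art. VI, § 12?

(1) proximate cause — not satisfied.
(i) not open/obvious — holds.
(ii) entrant a minor — fails.
(a): T OR F → true.
(b) no assumed risk — not met.
(2) = T AND F = false.
(a) public area — not met.
(b) complaint lodged — satisfied.
So (3) is not satisfied (F AND T).
Overall = F OR F OR F = false.

No — not liable.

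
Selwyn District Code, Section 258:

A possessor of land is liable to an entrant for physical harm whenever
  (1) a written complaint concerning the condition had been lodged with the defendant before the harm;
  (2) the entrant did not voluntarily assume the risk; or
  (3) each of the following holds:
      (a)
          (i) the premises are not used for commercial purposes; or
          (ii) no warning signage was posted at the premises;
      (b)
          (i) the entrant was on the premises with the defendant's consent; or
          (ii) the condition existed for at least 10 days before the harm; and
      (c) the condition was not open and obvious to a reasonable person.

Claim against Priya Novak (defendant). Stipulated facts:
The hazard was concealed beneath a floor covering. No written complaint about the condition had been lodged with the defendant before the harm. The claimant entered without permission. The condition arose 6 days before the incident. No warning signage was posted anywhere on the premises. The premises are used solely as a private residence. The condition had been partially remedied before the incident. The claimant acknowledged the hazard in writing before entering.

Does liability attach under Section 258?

(1) complaint lodged — not satisfied.
(2) no assumed risk — not satisfied.
(i) not (commercial use) — holds.
(ii) no signage posted — met.
(a) = T OR T = true.
(i) consent to enter — not met.
(ii) condition ≥10 days old — not satisfied.
(b): F OR F → false.
(c) not open/obvious — holds.
So (3) is not satisfied (T AND F AND T).
Overall = F OR F OR F = false.

No — not liable.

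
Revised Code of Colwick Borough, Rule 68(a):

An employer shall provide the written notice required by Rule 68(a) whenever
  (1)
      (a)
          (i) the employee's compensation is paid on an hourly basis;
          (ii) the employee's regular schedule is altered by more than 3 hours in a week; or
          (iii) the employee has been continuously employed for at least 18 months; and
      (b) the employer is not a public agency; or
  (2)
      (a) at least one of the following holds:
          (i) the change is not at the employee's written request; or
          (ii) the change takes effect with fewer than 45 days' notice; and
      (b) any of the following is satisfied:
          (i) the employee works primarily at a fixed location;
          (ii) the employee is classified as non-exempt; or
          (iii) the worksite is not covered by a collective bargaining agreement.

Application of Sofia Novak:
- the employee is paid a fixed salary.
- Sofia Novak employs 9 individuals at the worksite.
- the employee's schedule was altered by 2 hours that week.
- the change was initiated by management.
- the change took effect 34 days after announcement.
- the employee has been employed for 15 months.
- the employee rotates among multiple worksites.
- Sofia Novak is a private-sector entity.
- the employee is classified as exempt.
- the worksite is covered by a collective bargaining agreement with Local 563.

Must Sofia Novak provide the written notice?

(i) hourly-paid — fails.
(ii) schedule shift > 3h — not satisfied.
(iii) tenure ≥ 18 mo. — not satisfied.
(a) = F OR F OR F = false.
(b) not (public agency) — satisfied.
(1): F AND T → false.
(i) not employee-requested — satisfied.
(ii) < 45 days' notice — satisfied.
(a): T OR T → true.
(i) fixed location — not met.
(ii) non-exempt — not met.
(iii) no CBA — fails.
So (b) is not satisfied (F OR F OR F).
(2): T AND F → false.
So Overall is not satisfied (F OR F).

No — not required.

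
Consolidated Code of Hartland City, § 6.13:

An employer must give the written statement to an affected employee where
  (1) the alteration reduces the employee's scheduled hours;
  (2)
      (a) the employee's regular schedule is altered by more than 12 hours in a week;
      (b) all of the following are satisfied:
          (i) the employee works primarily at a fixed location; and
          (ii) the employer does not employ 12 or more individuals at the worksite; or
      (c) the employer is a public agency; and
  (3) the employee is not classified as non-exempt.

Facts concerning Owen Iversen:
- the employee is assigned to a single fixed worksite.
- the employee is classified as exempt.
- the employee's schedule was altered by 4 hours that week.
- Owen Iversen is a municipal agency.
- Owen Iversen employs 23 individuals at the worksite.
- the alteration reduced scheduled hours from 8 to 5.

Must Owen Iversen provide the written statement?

(1) hours reduced — met.
(a) schedule shift > 12h — fails.
(i) fixed location — satisfied.
(ii) not (≥ 12 at site) — fails.
So (b) is not satisfied (T AND F).
(c) public agency — met.
(2) = F OR F OR T = true.
(3) not (non-exempt) — satisfied.
So Overall is satisfied (T AND T AND T).

Yes — required.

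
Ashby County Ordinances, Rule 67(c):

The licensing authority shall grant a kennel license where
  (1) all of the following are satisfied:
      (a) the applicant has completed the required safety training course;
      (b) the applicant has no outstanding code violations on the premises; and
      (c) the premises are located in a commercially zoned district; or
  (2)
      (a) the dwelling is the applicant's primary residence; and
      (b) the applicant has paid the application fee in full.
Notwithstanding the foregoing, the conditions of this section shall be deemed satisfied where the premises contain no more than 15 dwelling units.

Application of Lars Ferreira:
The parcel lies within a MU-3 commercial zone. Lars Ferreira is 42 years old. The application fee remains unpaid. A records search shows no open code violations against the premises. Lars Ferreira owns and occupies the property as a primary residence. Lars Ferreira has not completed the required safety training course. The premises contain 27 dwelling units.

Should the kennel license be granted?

No — denied.

(a) safety training — fails.
(b) no code violations — satisfied.
(c) commercially zoned — met.
So (1) is not satisfied (F AND T AND T).
(a) primary residence — holds.
(b) fee paid — not satisfied.
(2) = T AND F = false.
So Overall is not satisfied (F OR F).
Exception (≤ 15 units) — not satisfied.
Result: main false OR exception false → false.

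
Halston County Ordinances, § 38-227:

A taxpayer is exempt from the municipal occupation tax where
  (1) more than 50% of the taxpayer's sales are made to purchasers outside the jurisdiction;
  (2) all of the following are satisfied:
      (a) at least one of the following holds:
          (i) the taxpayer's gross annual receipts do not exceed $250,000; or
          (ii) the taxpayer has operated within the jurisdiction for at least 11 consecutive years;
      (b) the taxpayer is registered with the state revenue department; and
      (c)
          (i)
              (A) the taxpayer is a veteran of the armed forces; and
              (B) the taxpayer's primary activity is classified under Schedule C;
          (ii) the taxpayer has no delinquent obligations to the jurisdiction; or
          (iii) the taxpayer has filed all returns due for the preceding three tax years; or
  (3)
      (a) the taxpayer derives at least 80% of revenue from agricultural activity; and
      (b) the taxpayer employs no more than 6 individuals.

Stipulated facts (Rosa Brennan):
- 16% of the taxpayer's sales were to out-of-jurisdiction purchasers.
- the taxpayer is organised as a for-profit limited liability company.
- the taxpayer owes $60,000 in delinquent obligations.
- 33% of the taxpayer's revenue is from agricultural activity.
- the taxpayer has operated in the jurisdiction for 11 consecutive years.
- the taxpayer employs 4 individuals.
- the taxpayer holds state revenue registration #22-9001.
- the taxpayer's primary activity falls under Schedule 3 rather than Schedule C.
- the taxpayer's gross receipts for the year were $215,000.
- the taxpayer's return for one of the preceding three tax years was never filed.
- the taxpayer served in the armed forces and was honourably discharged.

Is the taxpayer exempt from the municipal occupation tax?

No — not exempt.

(1) >50% out-of-jur. sales — not met.
(i) receipts ≤ $250,000 — met.
(ii) ≥ 11 yrs in jurisdiction — met.
So (a) is satisfied (T OR T).
(b) state-registered — holds.
(A) veteran — met.
(B) Schedule C activity — fails.
So (i) is not satisfied (T AND F).
(ii) no delinquency — not satisfied.
(iii) returns current — fails.
(c) = F OR F OR F = false.
(2): T AND T AND F → false.
(a) ≥80% agricultural — not met.
(b) ≤ 6 employees — met.
So (3) is not satisfied (F AND T).
Overall = F OR F OR F = false.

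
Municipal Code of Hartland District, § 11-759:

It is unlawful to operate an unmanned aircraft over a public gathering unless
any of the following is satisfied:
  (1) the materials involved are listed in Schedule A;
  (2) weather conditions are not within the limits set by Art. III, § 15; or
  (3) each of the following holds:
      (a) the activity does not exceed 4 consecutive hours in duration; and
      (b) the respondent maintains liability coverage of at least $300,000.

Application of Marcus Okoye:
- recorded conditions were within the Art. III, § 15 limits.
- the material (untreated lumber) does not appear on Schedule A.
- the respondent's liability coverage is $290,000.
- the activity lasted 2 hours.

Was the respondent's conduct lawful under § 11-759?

No — unlawful.

(1) Schedule A material — not met.
(2) not (weather ok) — fails.
(a) ≤ 4 hrs duration — holds.
(b) coverage ≥ $300,000 — fails.
So (3) is not satisfied (T AND F).
Overall = F OR F OR F = false.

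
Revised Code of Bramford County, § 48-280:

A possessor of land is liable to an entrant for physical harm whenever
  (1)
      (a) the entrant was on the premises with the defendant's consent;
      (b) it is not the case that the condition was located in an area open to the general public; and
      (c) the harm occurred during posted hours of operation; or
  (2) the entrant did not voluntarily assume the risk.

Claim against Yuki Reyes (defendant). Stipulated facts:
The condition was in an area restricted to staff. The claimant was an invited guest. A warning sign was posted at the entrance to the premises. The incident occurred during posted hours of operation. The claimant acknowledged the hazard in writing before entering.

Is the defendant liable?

(a) consent to enter — satisfied.
(b) not (public area) — satisfied.
(c) during posted hours — met.
(1) = T AND T AND T = true.
(2) no assumed risk — not satisfied.
Overall = T OR F = true.

Yes — liable.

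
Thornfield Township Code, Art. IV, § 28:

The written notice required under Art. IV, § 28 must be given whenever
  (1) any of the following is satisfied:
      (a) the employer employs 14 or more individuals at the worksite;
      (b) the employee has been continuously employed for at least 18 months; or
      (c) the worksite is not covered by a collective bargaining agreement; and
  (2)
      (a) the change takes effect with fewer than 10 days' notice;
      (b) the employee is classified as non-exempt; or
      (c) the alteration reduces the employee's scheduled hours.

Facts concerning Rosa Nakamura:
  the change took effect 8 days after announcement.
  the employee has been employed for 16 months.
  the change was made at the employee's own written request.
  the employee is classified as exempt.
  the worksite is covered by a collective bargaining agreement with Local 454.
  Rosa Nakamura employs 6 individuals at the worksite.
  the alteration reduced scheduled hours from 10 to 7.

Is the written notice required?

(a) ≥ 14 at site — fails.
(b) tenure ≥ 18 mo. — not satisfied.
(c) no CBA — not satisfied.
(1): F OR F OR F → false.
(a) < 10 days' notice — met.
(b) non-exempt — not met.
(c) hours reduced — satisfied.
So (2) is satisfied (T OR F OR T).
So Overall is not satisfied (F AND T).

No — not required.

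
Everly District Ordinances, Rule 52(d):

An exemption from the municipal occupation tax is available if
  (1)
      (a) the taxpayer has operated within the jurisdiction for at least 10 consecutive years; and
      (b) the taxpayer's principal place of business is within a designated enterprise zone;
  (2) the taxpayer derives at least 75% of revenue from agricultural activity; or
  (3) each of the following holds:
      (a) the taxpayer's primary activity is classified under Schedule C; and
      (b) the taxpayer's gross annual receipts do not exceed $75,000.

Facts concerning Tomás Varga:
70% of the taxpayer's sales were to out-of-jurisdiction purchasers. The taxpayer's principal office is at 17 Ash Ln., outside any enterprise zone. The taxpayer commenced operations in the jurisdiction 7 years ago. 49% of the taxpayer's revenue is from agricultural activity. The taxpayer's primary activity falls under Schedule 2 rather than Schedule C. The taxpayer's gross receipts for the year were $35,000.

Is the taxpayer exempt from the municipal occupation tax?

(a) ≥ 10 yrs in jurisdiction — not met.
(b) in enterprise zone — not met.
So (1) is not satisfied (F AND F).
(2) ≥75% agricultural — fails.
(a) Schedule C activity — not satisfied.
(b) receipts ≤ $75,000 — holds.
(3): F AND T → false.
Overall = F OR F OR F = false.

No — not exempt.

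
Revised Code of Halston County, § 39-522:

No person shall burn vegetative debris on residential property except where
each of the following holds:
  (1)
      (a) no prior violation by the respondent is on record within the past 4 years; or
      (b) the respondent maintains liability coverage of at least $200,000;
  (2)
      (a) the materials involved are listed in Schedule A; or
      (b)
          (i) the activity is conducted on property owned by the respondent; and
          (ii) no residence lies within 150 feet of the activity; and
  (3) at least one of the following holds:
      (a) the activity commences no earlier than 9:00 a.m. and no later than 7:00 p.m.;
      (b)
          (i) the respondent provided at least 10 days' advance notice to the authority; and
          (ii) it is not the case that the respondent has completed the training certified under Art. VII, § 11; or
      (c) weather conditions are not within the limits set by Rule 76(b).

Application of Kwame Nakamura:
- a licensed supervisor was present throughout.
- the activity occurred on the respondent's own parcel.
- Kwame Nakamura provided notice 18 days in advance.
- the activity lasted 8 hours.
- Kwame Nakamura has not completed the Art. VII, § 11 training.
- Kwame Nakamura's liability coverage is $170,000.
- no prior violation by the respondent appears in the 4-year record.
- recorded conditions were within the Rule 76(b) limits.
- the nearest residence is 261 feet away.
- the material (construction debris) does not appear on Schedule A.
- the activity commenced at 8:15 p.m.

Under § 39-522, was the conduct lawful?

(a) no prior violation — met.
(b) coverage ≥ $200,000 — fails.
(1): T OR F → true.
(a) Schedule A material — fails.
(i) own property — met.
(ii) no residence in 150 ft — holds.
(b): T AND T → true.
(2): F OR T → true.
(a) start within hours — not satisfied.
(i) ≥10 days' notice — met.
(ii) not (training certified) — satisfied.
(b): T AND T → true.
(c) not (weather ok) — fails.
So (3) is satisfied (F OR T OR F).
So Overall is satisfied (T AND T AND T).

Yes — lawful.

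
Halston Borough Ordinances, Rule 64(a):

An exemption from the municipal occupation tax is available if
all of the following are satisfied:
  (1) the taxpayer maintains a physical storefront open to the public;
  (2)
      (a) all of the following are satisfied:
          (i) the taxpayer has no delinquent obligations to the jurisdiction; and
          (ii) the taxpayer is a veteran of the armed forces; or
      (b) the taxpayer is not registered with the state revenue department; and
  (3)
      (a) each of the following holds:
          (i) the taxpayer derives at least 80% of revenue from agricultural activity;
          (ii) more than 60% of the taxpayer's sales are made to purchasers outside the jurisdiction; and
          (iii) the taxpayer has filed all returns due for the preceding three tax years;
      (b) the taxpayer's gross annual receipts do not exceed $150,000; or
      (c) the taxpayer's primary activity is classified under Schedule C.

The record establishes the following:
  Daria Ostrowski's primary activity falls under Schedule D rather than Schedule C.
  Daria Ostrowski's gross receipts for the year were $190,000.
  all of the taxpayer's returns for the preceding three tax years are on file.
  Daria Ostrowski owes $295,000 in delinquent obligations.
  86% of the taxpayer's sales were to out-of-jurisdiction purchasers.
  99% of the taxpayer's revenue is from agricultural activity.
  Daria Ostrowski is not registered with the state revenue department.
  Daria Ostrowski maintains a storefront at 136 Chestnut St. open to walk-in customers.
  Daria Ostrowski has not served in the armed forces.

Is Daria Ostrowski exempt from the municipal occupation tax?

(1) has storefront — satisfied.
(i) no delinquency — not met.
(ii) veteran — not met.
(a) = F AND F = false.
(b) not (state-registered) — holds.
(2): F OR T → true.
(i) ≥80% agricultural — holds.
(ii) >60% out-of-jur. sales — holds.
(iii) returns current — met.
(a) = T AND T AND T = true.
(b) receipts ≤ $150,000 — fails.
(c) Schedule C activity — not satisfied.
(3) = T OR F OR F = true.
Overall = T AND T AND T = true.

Yes — exempt.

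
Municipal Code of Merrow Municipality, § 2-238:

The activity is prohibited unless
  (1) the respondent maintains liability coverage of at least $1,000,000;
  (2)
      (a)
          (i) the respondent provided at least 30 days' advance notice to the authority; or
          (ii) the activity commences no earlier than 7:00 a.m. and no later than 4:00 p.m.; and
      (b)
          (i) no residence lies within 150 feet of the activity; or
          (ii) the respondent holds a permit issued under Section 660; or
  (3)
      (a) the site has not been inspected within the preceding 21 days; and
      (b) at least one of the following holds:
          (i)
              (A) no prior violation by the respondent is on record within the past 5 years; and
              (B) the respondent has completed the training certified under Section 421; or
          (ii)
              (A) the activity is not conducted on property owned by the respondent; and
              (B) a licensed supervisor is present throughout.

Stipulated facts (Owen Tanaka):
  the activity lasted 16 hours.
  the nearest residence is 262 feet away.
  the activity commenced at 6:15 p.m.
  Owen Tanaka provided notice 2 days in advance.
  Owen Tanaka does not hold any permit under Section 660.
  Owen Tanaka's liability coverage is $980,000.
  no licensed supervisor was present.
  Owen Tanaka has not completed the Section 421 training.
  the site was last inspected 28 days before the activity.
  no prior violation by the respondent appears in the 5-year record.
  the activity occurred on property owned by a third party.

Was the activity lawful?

No — unlawful.

(1) coverage ≥ $1,000,000 — not satisfied.
(i) ≥30 days' notice — fails.
(ii) start within hours — not satisfied.
(a): F OR F → false.
(i) no residence in 150 ft — met.
(ii) holds permit — not satisfied.
(b) = T OR F = true.
(2) = F AND T = false.
(a) not (site inspected) — satisfied.
(A) no prior violation — met.
(B) training certified — not met.
(i): T AND F → false.
(A) not (own property) — satisfied.
(B) supervisor present — not met.
(ii) = T AND F = false.
(b) = F OR F = false.
So (3) is not satisfied (T AND F).
So Overall is not satisfied (F OR F OR F).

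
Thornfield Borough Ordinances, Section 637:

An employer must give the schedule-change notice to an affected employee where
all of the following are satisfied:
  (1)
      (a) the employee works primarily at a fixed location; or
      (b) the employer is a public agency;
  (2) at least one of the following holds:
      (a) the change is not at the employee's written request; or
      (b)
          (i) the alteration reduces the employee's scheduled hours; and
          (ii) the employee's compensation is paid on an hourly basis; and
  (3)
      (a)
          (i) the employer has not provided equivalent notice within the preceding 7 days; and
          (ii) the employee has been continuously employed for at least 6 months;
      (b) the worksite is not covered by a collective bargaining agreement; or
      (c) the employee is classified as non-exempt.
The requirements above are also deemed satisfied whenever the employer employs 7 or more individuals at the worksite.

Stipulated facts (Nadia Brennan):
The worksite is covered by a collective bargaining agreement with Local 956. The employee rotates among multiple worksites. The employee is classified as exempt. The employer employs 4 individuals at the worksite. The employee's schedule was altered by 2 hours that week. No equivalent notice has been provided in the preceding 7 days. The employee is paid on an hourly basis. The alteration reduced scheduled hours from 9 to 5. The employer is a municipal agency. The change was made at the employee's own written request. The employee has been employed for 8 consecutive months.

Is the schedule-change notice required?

Yes — required.

(a) fixed location — fails.
(b) public agency — met.
(1): F OR T → true.
(a) not employee-requested — not satisfied.
(i) hours reduced — holds.
(ii) hourly-paid — satisfied.
(b): T AND T → true.
(2) = F OR T = true.
(i) no recent notice — met.
(ii) tenure ≥ 6 mo. — satisfied.
(a) = T AND T = true.
(b) no CBA — fails.
(c) non-exempt — fails.
(3) = T OR F OR F = true.
Overall = T AND T AND T = true.
Exception (≥ 7 at site) — not satisfied.
Result: main true OR exception false → true.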